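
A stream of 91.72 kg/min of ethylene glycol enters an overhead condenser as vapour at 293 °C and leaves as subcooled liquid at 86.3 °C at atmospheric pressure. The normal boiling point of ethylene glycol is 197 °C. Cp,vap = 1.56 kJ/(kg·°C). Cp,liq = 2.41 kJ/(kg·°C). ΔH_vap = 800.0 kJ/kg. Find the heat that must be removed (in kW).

vapour 293→197 °C: -149.76 kJ/kg
condensation at 197 °C: -800 kJ/kg
liquid 197→86.3 °C: -266.79 kJ/kg
Δh = -149.76 + -800 + -266.79 = -1216.5 kJ/kg
Q = ṁ·Δh = 91.72 kg/min × -1216.5 kJ/kg = -111580 kJ/min
|Q| = 1859.7 kW

Q_c = 1860 kW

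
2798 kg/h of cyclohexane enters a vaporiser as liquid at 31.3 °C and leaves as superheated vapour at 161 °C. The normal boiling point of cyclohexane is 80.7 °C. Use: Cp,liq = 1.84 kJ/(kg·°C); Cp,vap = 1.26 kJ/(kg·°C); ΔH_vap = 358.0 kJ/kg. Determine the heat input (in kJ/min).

Q = 25700 kJ/min

liquid 31.3→80.7 °C: 90.896 kJ/kg
vaporisation at 80.7 °C: 358 kJ/kg
vapour 80.7→161 °C: 101.18 kJ/kg
Δh = 90.896 + 358 + 101.18 = 550.07 kJ/kg
Q = ṁ·Δh = 2798 kg/h × 550.07 kJ/kg = 1.5391e+06 kJ/h
|Q| = 427.53 kW = 25652 kJ/min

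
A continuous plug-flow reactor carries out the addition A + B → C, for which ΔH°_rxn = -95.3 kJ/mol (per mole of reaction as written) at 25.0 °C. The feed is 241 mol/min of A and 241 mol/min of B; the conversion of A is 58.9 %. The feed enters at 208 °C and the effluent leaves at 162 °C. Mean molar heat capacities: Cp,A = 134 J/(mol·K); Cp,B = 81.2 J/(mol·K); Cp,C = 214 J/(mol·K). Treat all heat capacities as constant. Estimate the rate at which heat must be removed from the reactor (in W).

Q_out = 266000 W

Extent of reaction ξ = 0.589 × 241 = 141.95 mol/min
Reaction term: ξ·ΔH°_rxn = 141.95 × -95.3 = -13528 kJ/min
Sensible, feed 208→25 °C: -9491 kJ/min
Outlet flows (mol/min): A 99.051, B 99.051, C 141.95
Sensible, products 25→162 °C: 7081.9 kJ/min
Q = ΔH = -15937 kJ/min = -265.61 kW
Heat removed = 265610 W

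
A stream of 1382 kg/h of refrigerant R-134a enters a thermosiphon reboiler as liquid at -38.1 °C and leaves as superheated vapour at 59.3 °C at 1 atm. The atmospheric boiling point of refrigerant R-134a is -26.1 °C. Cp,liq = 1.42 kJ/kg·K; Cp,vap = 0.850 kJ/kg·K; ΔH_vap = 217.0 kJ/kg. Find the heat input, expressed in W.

liquid -38.1→-26.1 °C: 17.04 kJ/kg
vaporisation at -26.1 °C: 217 kJ/kg
vapour -26.1→59.3 °C: 72.59 kJ/kg
Δh = 17.04 + 217 + 72.59 = 306.63 kJ/kg
Q = ṁ·Δh = 1382 kg/h × 306.63 kJ/kg = 423760 kJ/h
|Q| = 117.71 kW = 117710 W

Q = 118000 W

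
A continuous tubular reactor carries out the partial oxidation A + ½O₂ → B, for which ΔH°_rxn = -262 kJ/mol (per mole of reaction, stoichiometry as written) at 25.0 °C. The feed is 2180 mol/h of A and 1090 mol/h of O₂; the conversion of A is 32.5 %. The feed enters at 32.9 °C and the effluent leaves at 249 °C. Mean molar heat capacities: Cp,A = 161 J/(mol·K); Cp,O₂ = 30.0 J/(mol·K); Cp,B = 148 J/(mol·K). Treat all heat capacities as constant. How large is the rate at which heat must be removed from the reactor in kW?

Extent of reaction ξ = 0.325 × 2180 = 708.5 mol/h
Reaction term: ξ·ΔH°_rxn = 708.5 × -262 = -185630 kJ/h
Sensible, feed 32.9→25 °C: -3031.1 kJ/h
Outlet flows (mol/h): A 1471.5, O₂ 735.75, B 708.5
Sensible, products 25→249 °C: 81501 kJ/h
Q = ΔH = -107160 kJ/h = -29.766 kW
Heat removed = 29.766 kW

Q_out = 29.8 kW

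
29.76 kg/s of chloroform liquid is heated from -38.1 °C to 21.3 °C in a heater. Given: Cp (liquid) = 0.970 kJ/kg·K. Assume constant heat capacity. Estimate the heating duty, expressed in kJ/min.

Q = ṁ·Cp·ΔT = 29.76 × 0.970 × (21.3 − -38.1) = 1714.7 kJ/s
Heating duty = 102880 kJ/min

Q = 103000 kJ/min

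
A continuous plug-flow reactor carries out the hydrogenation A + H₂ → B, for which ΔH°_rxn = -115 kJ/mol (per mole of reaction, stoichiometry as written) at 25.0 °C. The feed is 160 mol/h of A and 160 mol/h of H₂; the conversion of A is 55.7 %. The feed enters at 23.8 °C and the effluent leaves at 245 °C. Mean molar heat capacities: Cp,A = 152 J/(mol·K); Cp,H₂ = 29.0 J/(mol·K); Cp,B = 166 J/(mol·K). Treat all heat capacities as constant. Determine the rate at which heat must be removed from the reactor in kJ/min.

Q_out = 68.9 kJ/min

Extent of reaction ξ = 0.557 × 160 = 89.12 mol/h
Reaction term: ξ·ΔH°_rxn = 89.12 × -115 = -10249 kJ/h
Sensible, feed 23.8→25 °C: 34.752 kJ/h
Outlet flows (mol/h): A 70.88, H₂ 70.88, B 89.12
Sensible, products 25→245 °C: 6077.1 kJ/h
Q = ΔH = -4136.9 kJ/h = -1.1492 kW
Heat removed = 68.949 kJ/min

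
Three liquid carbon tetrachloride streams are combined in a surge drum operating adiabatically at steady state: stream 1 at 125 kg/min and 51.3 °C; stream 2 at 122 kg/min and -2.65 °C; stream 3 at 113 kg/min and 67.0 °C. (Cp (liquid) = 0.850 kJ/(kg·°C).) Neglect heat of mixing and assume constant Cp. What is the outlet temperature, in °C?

Energy balance with Q = 0: Σ ṁᵢCp,ᵢ(T_out − Tᵢ) = 0
T_out = Σ ṁᵢCp,ᵢTᵢ / Σ ṁᵢCp,ᵢ
      = 11611 / 306 = 37.945 °C

T_out = 37.9 °C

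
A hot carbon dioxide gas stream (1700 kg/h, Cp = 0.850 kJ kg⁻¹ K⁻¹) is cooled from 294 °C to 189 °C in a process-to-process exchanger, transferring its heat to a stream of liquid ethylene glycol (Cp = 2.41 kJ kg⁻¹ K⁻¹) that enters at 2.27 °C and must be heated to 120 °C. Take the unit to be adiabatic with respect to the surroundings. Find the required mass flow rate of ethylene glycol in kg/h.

ṁ_c = 535 kg/h

Heat released by hot stream: Q = 1700 × 0.850 × (294 − 189) = 151720 kJ/h
Energy balance on cold side (adiabatic exchanger): Q = ṁ_c·Cp_c·(T_c,out − T_c,in)
ṁ_c = 151720 / [2.41 × (120 − 2.27)] = 534.75 kg/h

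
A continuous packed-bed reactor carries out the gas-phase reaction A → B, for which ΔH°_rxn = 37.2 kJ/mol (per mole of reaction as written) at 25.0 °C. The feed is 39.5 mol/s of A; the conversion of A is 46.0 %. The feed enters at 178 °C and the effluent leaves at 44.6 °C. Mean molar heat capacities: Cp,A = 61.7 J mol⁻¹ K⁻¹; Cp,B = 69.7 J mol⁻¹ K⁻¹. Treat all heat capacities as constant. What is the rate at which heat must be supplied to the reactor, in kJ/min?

Q_in = 21200 kJ/min

Extent of reaction ξ = 0.460 × 39.5 = 18.17 mol/s
Reaction term: ξ·ΔH°_rxn = 18.17 × 37.2 = 675.92 kJ/s
Sensible, feed 178→25 °C: -372.88 kJ/s
Outlet flows (mol/s): A 21.33, B 18.17
Sensible, products 25→44.6 °C: 50.617 kJ/s
Q = ΔH = 353.66 kJ/s = 353.66 kW
Heat supplied = 21219 kJ/min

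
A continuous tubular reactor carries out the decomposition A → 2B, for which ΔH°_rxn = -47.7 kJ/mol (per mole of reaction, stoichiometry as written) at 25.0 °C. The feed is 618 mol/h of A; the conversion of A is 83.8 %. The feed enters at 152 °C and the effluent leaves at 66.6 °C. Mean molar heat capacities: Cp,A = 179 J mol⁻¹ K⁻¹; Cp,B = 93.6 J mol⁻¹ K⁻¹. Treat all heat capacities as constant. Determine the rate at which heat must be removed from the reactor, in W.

Extent of reaction ξ = 0.838 × 618 = 517.88 mol/h
Reaction term: ξ·ΔH°_rxn = 517.88 × -47.7 = -24703 kJ/h
Sensible, feed 152→25 °C: -14049 kJ/h
Outlet flows (mol/h): A 100.12, B 1035.8
Sensible, products 25→66.6 °C: 4778.5 kJ/h
Q = ΔH = -33974 kJ/h = -9.4371 kW
Heat removed = 9437.1 W

Q_out = 9440 W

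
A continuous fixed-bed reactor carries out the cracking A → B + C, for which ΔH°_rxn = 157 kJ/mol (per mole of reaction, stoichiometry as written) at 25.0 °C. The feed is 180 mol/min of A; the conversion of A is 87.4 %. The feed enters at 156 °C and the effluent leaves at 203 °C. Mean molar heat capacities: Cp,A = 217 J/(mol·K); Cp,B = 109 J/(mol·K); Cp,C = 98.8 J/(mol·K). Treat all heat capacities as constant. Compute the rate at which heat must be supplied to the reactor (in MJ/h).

Q_in = 1580 MJ/h

Extent of reaction ξ = 0.874 × 180 = 157.32 mol/min
Reaction term: ξ·ΔH°_rxn = 157.32 × 157 = 24699 kJ/min
Sensible, feed 156→25 °C: -5116.9 kJ/min
Outlet flows (mol/min): A 22.68, B 157.32, C 157.32
Sensible, products 25→203 °C: 6695.1 kJ/min
Q = ΔH = 26277 kJ/min = 437.96 kW
Heat supplied = 1576.6 MJ/h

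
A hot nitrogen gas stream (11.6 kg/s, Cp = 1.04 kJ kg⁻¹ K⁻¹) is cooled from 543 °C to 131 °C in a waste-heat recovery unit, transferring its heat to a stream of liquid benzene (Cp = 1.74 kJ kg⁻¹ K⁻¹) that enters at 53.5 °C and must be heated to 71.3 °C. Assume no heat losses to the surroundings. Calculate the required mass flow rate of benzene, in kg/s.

Heat released by hot stream: Q = 11.6 × 1.04 × (543 − 131) = 4970.4 kJ/s
Energy balance on cold side (adiabatic exchanger): Q = ṁ_c·Cp_c·(T_c,out − T_c,in)
ṁ_c = 4970.4 / [1.74 × (71.3 − 53.5)] = 160.48 kg/s

ṁ_c = 160 kg/s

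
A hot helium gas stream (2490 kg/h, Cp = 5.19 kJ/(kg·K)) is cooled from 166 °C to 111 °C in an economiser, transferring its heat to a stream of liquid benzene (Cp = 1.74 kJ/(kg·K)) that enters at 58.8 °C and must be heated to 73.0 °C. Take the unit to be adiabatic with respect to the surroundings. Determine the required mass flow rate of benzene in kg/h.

Heat released by hot stream: Q = 2490 × 5.19 × (166 − 111) = 710770 kJ/h
Energy balance on cold side (adiabatic exchanger): Q = ṁ_c·Cp_c·(T_c,out − T_c,in)
ṁ_c = 710770 / [1.74 × (73.0 − 58.8)] = 28767 kg/h

ṁ_c = 28800 kg/h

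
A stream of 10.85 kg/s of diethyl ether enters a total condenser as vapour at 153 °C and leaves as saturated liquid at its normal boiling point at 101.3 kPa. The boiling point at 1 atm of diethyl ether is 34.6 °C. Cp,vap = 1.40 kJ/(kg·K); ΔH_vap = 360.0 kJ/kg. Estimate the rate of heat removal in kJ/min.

vapour 153→34.6 °C: -165.76 kJ/kg
condensation at 34.6 °C: -360 kJ/kg
Δh = -165.76 + -360 = -525.76 kJ/kg
Q = ṁ·Δh = 10.85 kg/s × -525.76 kJ/kg = -5704.5 kJ/s
|Q| = 5704.5 kW = 342270 kJ/min

Q_c = 342000 kJ/min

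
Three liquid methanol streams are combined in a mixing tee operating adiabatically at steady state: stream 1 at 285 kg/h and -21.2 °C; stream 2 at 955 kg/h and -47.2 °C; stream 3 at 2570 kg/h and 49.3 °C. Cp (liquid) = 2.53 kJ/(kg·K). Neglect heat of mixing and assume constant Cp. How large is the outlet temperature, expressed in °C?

Energy balance with Q = 0: Σ ṁᵢCp,ᵢ(T_out − Tᵢ) = 0
Σ ṁᵢCp,ᵢTᵢ = 285×2.53×-21.2 + 955×2.53×-47.2 + 2570×2.53×49.3 = 191220
Σ ṁᵢCp,ᵢ = 285×2.53 + 955×2.53 + 2570×2.53 = 9639.3
T_out = 191220 / 9639.3 = 19.838 °C

T_out = 19.8 °C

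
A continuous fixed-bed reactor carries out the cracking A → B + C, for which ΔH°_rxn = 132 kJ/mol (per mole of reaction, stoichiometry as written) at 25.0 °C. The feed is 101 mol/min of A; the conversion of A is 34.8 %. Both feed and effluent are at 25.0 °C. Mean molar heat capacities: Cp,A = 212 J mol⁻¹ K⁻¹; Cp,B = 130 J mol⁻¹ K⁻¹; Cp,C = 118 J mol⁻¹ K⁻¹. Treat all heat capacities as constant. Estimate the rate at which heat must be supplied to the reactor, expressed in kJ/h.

Extent of reaction ξ = 0.348 × 101 = 35.148 mol/min
Reaction term: ξ·ΔH°_rxn = 35.148 × 132 = 4639.5 kJ/min
Q = ΔH = 4639.5 kJ/min = 77.326 kW
Heat supplied = 278370 kJ/h

Q_in = 278000 kJ/h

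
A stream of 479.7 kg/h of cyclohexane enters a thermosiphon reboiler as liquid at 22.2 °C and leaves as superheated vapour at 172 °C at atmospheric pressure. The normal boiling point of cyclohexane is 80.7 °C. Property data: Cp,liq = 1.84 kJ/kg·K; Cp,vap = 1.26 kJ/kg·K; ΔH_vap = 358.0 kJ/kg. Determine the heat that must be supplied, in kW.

liquid 22.2→80.7 °C: 107.64 kJ/kg
vaporisation at 80.7 °C: 358 kJ/kg
vapour 80.7→172 °C: 115.04 kJ/kg
Δh = 107.64 + 358 + 115.04 = 580.68 kJ/kg
Q = ṁ·Δh = 479.7 kg/h × 580.68 kJ/kg = 278550 kJ/h
|Q| = 77.375 kW

Q = 77.4 kW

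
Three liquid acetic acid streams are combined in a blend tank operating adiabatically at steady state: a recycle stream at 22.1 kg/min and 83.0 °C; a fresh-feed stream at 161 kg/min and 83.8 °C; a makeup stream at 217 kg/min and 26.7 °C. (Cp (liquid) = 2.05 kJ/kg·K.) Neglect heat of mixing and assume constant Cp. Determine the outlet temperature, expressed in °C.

No heat crosses the boundary, so H_out = H_in.
Σ ṁᵢCp,ᵢTᵢ = 22.1×2.05×83.0 + 161×2.05×83.8 + 217×2.05×26.7 = 43296
Σ ṁᵢCp,ᵢ = 22.1×2.05 + 161×2.05 + 217×2.05 = 820.2
T_out = 43296 / 820.2 = 52.787 °C

T_out = 52.8 °C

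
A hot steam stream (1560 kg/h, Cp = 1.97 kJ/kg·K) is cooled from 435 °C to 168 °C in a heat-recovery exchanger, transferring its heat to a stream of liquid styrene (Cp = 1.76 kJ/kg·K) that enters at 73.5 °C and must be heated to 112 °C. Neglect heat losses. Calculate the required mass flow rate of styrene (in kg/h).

Heat released by hot stream: Q = 1560 × 1.97 × (435 − 168) = 820540 kJ/h
Energy balance on cold side (adiabatic exchanger): Q = ṁ_c·Cp_c·(T_c,out − T_c,in)
ṁ_c = 820540 / [1.76 × (112 − 73.5)] = 12110 kg/h

ṁ_c = 12100 kg/h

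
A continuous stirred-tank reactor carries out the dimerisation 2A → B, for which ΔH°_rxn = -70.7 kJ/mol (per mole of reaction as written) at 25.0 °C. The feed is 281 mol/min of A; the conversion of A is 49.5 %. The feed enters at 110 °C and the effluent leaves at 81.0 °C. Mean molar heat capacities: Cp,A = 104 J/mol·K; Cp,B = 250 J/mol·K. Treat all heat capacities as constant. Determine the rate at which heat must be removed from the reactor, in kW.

Extent of reaction ξ = 0.495 × 281 / 2 = 69.547 mol/min
Reaction term: ξ·ΔH°_rxn = 69.547 × -70.7 = -4917 kJ/min
Sensible, feed 110→25 °C: -2484 kJ/min
Outlet flows (mol/min): A 141.91, B 69.547
Sensible, products 25→81.0 °C: 1800.1 kJ/min
Q = ΔH = -5600.9 kJ/min = -93.349 kW
Heat removed = 93.349 kW

Q_out = 93.3 kW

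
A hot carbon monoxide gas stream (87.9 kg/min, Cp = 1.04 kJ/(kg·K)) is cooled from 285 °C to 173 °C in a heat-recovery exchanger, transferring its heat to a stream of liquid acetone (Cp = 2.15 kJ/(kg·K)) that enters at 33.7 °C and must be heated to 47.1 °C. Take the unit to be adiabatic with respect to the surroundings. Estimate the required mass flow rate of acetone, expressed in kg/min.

ṁ_c = 355 kg/min

Heat released by hot stream: Q = 87.9 × 1.04 × (285 − 173) = 10239 kJ/min
Energy balance on cold side (adiabatic exchanger): Q = ṁ_c·Cp_c·(T_c,out − T_c,in)
ṁ_c = 10239 / [2.15 × (47.1 − 33.7)] = 355.38 kg/min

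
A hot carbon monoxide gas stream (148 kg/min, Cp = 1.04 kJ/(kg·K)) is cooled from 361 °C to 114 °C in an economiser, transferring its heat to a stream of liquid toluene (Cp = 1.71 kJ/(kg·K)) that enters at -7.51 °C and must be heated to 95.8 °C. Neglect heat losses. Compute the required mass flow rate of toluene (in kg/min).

Heat released by hot stream: Q = 148 × 1.04 × (361 − 114) = 38018 kJ/min
Energy balance on cold side (adiabatic exchanger): Q = ṁ_c·Cp_c·(T_c,out − T_c,in)
ṁ_c = 38018 / [1.71 × (95.8 − -7.51)] = 215.21 kg/min

ṁ_c = 215 kg/min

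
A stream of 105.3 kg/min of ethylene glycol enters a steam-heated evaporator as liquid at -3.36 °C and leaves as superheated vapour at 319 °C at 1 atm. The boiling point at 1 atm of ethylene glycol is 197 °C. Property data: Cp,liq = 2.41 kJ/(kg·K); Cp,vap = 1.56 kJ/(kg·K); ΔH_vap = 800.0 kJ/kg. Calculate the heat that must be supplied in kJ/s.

Q = 2590 kJ/s

liquid -3.36→197 °C: 482.87 kJ/kg
vaporisation at 197 °C: 800 kJ/kg
vapour 197→319 °C: 190.32 kJ/kg
Δh = 482.87 + 800 + 190.32 = 1473.2 kJ/kg
Q = ṁ·Δh = 105.3 kg/min × 1473.2 kJ/kg = 155130 kJ/min
|Q| = 2585.4 kW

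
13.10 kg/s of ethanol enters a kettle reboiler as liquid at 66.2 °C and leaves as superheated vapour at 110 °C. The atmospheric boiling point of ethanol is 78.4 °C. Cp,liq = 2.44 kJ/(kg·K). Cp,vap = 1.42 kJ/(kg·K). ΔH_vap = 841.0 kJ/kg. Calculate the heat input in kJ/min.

Q = 720000 kJ/min

liquid 66.2→78.4 °C: 29.768 kJ/kg
vaporisation at 78.4 °C: 841 kJ/kg
vapour 78.4→110 °C: 44.872 kJ/kg
Δh = 29.768 + 841 + 44.872 = 915.64 kJ/kg
Q = ṁ·Δh = 13.10 kg/s × 915.64 kJ/kg = 11995 kJ/s
|Q| = 11995 kW = 719690 kJ/min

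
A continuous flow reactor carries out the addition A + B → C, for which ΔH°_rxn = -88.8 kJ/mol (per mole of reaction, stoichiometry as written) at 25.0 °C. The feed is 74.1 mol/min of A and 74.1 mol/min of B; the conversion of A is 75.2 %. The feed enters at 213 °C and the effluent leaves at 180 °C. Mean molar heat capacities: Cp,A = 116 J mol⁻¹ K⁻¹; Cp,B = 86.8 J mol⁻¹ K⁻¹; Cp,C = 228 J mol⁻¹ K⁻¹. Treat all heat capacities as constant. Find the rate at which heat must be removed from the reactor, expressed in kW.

Q_out = 87.1 kW

Extent of reaction ξ = 0.752 × 74.1 = 55.723 mol/min
Reaction term: ξ·ΔH°_rxn = 55.723 × -88.8 = -4948.2 kJ/min
Sensible, feed 213→25 °C: -2825.2 kJ/min
Outlet flows (mol/min): A 18.377, B 18.377, C 55.723
Sensible, products 25→180 °C: 2546.9 kJ/min
Q = ΔH = -5226.5 kJ/min = -87.108 kW
Heat removed = 87.108 kW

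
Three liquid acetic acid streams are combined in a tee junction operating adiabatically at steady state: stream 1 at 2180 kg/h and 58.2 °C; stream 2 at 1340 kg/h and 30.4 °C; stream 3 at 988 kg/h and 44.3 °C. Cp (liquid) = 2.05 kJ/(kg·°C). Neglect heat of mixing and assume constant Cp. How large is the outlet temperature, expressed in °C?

T_out = 46.9 °C

Adiabatic, steady state ⇒ Σ ṁᵢCp,ᵢ(T_out − Tᵢ) = 0
Σ ṁᵢCp,ᵢTᵢ = 2180×2.05×58.2 + 1340×2.05×30.4 + 988×2.05×44.3 = 433330
Σ ṁᵢCp,ᵢ = 2180×2.05 + 1340×2.05 + 988×2.05 = 9241.4
T_out = 433330 / 9241.4 = 46.89 °C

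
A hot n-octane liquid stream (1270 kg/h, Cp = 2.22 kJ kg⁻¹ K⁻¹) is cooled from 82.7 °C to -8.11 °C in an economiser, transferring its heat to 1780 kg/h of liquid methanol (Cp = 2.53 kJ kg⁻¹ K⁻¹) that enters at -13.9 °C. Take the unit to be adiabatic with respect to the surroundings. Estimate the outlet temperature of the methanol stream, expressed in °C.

T_c,out = 43.0 °C

Heat released by hot stream: Q = 1270 × 2.22 × (82.7 − -8.11) = 256030 kJ/h
Energy balance on cold side (adiabatic exchanger): Q = ṁ_c·Cp_c·(T_c,out − T_c,in)
T_c,out = -13.9 + 256030/(1780 × 2.53) = 42.953 °C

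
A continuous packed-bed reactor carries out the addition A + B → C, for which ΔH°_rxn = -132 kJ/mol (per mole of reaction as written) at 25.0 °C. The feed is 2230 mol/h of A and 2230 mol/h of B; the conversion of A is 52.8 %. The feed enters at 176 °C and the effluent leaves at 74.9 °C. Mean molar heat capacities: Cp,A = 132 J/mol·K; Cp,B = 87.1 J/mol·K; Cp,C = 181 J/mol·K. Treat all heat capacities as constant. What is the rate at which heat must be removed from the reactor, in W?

Q_out = 57500 W

Extent of reaction ξ = 0.528 × 2230 = 1177.4 mol/h
Reaction term: ξ·ΔH°_rxn = 1177.4 × -132 = -155420 kJ/h
Sensible, feed 176→25 °C: -73778 kJ/h
Outlet flows (mol/h): A 1052.6, B 1052.6, C 1177.4
Sensible, products 25→74.9 °C: 22142 kJ/h
Q = ΔH = -207060 kJ/h = -57.516 kW
Heat removed = 57516 W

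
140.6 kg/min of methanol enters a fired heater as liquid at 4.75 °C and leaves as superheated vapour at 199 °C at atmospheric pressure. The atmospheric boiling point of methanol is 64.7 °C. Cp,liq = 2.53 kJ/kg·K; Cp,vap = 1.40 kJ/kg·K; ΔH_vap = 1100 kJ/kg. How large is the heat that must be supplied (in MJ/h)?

liquid 4.75→64.7 °C: 151.67 kJ/kg
vaporisation at 64.7 °C: 1100 kJ/kg
vapour 64.7→199 °C: 188.02 kJ/kg
Δh = 151.67 + 1100 + 188.02 = 1439.7 kJ/kg
Q = ṁ·Δh = 140.6 kg/min × 1439.7 kJ/kg = 202420 kJ/min
|Q| = 3373.7 kW = 12145 MJ/h

Q = 12100 MJ/h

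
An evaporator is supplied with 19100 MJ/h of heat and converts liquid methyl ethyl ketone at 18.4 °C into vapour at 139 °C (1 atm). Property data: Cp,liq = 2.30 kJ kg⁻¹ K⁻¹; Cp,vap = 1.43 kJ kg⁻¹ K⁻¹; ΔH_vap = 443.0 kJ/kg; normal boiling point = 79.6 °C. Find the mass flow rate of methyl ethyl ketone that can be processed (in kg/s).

Δh = 2.30×(79.6−18.4) + 443.0 + 1.43×(139−79.6) = 668.7 kJ/kg
Q = 19100 MJ/h = 5305.6 kJ/s = 5305.6 kJ/s
ṁ = Q/Δh = 5305.6 / 668.7 = 7.9341 kg/s

ṁ = 7.93 kg/s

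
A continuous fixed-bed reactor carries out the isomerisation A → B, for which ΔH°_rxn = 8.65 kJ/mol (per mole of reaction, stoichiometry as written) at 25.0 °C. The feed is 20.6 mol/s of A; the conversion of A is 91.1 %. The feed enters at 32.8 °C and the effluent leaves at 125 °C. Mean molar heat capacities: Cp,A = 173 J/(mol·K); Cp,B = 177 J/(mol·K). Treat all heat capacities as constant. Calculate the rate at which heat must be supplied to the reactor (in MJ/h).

Q_in = 1790 MJ/h

Extent of reaction ξ = 0.911 × 20.6 = 18.767 mol/s
Reaction term: ξ·ΔH°_rxn = 18.767 × 8.65 = 162.33 kJ/s
Sensible, feed 32.8→25 °C: -27.798 kJ/s
Outlet flows (mol/s): A 1.8334, B 18.767
Sensible, products 25→125 °C: 363.89 kJ/s
Q = ΔH = 498.42 kJ/s = 498.42 kW
Heat supplied = 1794.3 MJ/h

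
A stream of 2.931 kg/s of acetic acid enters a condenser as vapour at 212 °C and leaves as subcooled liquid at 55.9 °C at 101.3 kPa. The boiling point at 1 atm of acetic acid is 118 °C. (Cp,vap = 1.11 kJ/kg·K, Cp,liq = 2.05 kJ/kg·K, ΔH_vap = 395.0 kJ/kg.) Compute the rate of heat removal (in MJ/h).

vapour 212→118 °C: -104.34 kJ/kg
condensation at 118 °C: -395 kJ/kg
liquid 118→55.9 °C: -127.3 kJ/kg
Δh = -104.34 + -395 + -127.3 = -626.64 kJ/kg
Q = ṁ·Δh = 2.931 kg/s × -626.64 kJ/kg = -1836.7 kJ/s
|Q| = 1836.7 kW = 6612.1 MJ/h

Q_c = 6610 MJ/h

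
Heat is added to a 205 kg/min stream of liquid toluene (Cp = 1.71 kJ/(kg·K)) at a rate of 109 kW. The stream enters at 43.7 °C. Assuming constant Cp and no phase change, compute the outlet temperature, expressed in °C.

Q = 109 kW = 6540 kJ/min
ΔT = Q/(ṁ·Cp) = 6540/(205×1.71) = 18.656 K
T_out = 43.7 + 18.656 = 62.356 °C

T_out = 62.4 °C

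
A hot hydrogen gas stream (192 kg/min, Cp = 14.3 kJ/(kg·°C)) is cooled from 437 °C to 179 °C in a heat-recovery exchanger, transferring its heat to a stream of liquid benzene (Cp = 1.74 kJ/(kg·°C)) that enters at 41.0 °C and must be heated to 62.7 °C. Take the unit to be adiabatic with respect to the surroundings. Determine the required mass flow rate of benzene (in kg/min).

Heat released by hot stream: Q = 192 × 14.3 × (437 − 179) = 708360 kJ/min
Energy balance on cold side (adiabatic exchanger): Q = ṁ_c·Cp_c·(T_c,out − T_c,in)
ṁ_c = 708360 / [1.74 × (62.7 − 41.0)] = 18761 kg/min

ṁ_c = 18800 kg/min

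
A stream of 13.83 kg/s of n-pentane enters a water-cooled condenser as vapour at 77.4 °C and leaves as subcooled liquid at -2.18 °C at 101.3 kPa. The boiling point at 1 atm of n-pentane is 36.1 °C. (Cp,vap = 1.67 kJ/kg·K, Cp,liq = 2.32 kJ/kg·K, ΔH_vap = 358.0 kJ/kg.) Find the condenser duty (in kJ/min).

vapour 77.4→36.1 °C: -68.971 kJ/kg
condensation at 36.1 °C: -358 kJ/kg
liquid 36.1→-2.18 °C: -88.81 kJ/kg
Δh = -68.971 + -358 + -88.81 = -515.78 kJ/kg
Q = ṁ·Δh = 13.83 kg/s × -515.78 kJ/kg = -7133.2 kJ/s
|Q| = 7133.2 kW = 427990 kJ/min

Q_c = 428000 kJ/min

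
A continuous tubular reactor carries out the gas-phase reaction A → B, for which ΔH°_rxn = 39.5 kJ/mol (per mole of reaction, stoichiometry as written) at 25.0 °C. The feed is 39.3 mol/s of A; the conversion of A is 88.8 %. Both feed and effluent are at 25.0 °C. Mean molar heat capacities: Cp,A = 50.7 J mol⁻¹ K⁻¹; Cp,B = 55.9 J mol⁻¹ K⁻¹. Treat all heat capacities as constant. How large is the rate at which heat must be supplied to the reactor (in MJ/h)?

Q_in = 4960 MJ/h

Extent of reaction ξ = 0.888 × 39.3 = 34.898 mol/s
Reaction term: ξ·ΔH°_rxn = 34.898 × 39.5 = 1378.5 kJ/s
Q = ΔH = 1378.5 kJ/s = 1378.5 kW
Heat supplied = 4962.6 MJ/h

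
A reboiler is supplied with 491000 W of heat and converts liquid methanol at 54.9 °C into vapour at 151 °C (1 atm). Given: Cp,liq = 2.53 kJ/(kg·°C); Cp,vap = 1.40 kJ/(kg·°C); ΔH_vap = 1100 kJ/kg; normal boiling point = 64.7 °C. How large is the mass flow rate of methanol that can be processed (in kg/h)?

Δh = 2.53×(64.7−54.9) + 1100 + 1.40×(151−64.7) = 1245.6 kJ/kg
Q = 491000 W = 491 kJ/s = 1.7676e+06 kJ/h
ṁ = Q/Δh = 1.7676e+06 / 1245.6 = 1419.1 kg/h

ṁ = 1420 kg/h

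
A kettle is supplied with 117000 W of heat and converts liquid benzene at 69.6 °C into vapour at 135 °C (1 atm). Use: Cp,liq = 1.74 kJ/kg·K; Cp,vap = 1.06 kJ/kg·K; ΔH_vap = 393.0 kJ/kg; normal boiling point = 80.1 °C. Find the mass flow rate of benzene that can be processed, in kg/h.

Δh = 1.74×(80.1−69.6) + 393.0 + 1.06×(135−80.1) = 469.46 kJ/kg
Q = 117000 W = 117 kJ/s = 421200 kJ/h
ṁ = Q/Δh = 421200 / 469.46 = 897.19 kg/h

ṁ = 897 kg/h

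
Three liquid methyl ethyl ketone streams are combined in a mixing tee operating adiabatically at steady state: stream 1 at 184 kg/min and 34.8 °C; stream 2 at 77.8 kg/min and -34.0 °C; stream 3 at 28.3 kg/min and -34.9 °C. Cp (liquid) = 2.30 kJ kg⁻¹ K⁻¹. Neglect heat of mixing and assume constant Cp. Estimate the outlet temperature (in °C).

T_out = 9.55 °C

Adiabatic, steady state ⇒ Σ ṁᵢCp,ᵢ(T_out − Tᵢ) = 0
T_out = Σ ṁᵢCp,ᵢTᵢ / Σ ṁᵢCp,ᵢ
      = 6371.8 / 667.23 = 9.5496 °C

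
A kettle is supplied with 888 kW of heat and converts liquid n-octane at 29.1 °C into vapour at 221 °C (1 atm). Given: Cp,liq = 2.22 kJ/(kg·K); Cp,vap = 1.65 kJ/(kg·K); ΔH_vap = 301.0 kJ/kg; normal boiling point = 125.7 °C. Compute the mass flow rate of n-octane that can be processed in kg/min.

Δh = 2.22×(125.7−29.1) + 301.0 + 1.65×(221−125.7) = 672.7 kJ/kg
Q = 888 kW = 888 kJ/s = 53280 kJ/min
ṁ = Q/Δh = 53280 / 672.7 = 79.204 kg/min

ṁ = 79.2 kg/min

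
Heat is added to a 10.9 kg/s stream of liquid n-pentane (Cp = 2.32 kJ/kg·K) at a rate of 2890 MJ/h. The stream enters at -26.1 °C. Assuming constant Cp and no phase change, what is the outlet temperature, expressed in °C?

Q = 2890 MJ/h = 802.78 kJ/s
ΔT = Q/(ṁ·Cp) = 802.78/(10.9×2.32) = 31.745 K
T_out = -26.1 + 31.745 = 5.6454 °C

T_out = 5.65 °C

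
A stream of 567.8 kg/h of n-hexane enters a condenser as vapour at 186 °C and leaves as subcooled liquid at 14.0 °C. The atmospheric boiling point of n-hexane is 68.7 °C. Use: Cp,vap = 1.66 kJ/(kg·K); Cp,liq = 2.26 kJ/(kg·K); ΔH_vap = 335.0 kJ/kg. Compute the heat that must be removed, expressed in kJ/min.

Q_c = 6180 kJ/min

vapour 186→68.7 °C: -194.72 kJ/kg
condensation at 68.7 °C: -335 kJ/kg
liquid 68.7→14.0 °C: -123.62 kJ/kg
Δh = -194.72 + -335 + -123.62 = -653.34 kJ/kg
Q = ṁ·Δh = 567.8 kg/h × -653.34 kJ/kg = -370970 kJ/h
|Q| = 103.05 kW = 6182.8 kJ/min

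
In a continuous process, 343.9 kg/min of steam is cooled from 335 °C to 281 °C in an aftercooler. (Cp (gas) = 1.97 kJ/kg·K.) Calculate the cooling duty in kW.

Q_c = 610 kW

Q = ṁ·Cp·ΔT = 343.9 × 1.97 × (281 − 335) = -36584 kJ/min
Converting: 36584 / 60 s = 609.73 kW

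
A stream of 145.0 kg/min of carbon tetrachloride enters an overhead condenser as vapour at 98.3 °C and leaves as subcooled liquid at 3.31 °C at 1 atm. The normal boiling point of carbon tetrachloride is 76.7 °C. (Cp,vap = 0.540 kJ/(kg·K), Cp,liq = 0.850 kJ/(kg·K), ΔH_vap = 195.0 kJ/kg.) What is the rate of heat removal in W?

Q_c = 650000 W

vapour 98.3→76.7 °C: -11.664 kJ/kg
condensation at 76.7 °C: -195 kJ/kg
liquid 76.7→3.31 °C: -62.381 kJ/kg
Δh = -11.664 + -195 + -62.381 = -269.05 kJ/kg
Q = ṁ·Δh = 145.0 kg/min × -269.05 kJ/kg = -39012 kJ/min
|Q| = 650.19 kW = 650190 W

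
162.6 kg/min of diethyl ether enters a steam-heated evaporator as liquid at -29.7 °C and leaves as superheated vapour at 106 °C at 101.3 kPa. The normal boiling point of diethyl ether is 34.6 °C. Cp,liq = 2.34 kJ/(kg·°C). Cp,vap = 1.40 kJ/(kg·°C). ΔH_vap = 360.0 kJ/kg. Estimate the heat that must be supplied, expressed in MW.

Q = 1.65 MW

liquid -29.7→34.6 °C: 150.46 kJ/kg
vaporisation at 34.6 °C: 360 kJ/kg
vapour 34.6→106 °C: 99.96 kJ/kg
Δh = 150.46 + 360 + 99.96 = 610.42 kJ/kg
Q = ṁ·Δh = 162.6 kg/min × 610.42 kJ/kg = 99255 kJ/min
|Q| = 1654.2 kW = 1.6542 MW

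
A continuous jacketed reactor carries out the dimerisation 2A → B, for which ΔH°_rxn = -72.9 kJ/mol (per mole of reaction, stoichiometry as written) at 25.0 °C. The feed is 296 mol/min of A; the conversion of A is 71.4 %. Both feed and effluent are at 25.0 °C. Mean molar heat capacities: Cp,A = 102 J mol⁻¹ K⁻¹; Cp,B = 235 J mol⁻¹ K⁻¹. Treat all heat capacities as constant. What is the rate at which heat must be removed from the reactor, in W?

Extent of reaction ξ = 0.714 × 296 / 2 = 105.67 mol/min
Reaction term: ξ·ΔH°_rxn = 105.67 × -72.9 = -7703.5 kJ/min
Q = ΔH = -7703.5 kJ/min = -128.39 kW
Heat removed = 128390 W

Q_out = 128000 W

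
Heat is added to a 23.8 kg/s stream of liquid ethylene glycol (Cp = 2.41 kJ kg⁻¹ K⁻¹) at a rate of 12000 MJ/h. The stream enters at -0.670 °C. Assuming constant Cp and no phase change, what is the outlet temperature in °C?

T_out = 57.4 °C

Q = 12000 MJ/h = 3333.3 kJ/s
ΔT = Q/(ṁ·Cp) = 3333.3/(23.8×2.41) = 58.115 K
T_out = -0.670 + 58.115 = 57.445 °C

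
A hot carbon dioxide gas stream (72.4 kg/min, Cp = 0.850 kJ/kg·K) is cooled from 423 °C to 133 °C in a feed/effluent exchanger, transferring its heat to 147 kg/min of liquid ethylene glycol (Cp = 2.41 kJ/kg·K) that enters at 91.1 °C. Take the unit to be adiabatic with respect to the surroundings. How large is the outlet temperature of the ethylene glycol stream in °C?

T_c,out = 141 °C

Heat released by hot stream: Q = 72.4 × 0.850 × (423 − 133) = 17847 kJ/min
Energy balance on cold side (adiabatic exchanger): Q = ṁ_c·Cp_c·(T_c,out − T_c,in)
T_c,out = 91.1 + 17847/(147 × 2.41) = 141.48 °C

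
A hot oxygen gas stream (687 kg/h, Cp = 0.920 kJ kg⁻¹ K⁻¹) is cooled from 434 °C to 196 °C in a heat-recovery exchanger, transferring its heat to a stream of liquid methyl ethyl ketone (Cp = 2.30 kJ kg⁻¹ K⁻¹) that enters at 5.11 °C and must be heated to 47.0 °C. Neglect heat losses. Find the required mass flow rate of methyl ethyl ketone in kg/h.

Heat released by hot stream: Q = 687 × 0.920 × (434 − 196) = 150430 kJ/h
Energy balance on cold side (adiabatic exchanger): Q = ṁ_c·Cp_c·(T_c,out − T_c,in)
ṁ_c = 150430 / [2.30 × (47.0 − 5.11)] = 1561.3 kg/h

ṁ_c = 1560 kg/h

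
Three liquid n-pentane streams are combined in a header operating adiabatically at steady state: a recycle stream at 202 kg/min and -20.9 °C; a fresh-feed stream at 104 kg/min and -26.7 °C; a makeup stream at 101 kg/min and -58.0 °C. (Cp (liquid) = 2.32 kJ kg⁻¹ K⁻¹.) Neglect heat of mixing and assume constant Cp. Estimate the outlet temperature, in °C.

Adiabatic, steady state ⇒ Σ ṁᵢCp,ᵢ(T_out − Tᵢ) = 0
T_out = Σ ṁᵢCp,ᵢTᵢ / Σ ṁᵢCp,ᵢ
      = -29827 / 944.24 = -31.589 °C

T_out = -31.6 °C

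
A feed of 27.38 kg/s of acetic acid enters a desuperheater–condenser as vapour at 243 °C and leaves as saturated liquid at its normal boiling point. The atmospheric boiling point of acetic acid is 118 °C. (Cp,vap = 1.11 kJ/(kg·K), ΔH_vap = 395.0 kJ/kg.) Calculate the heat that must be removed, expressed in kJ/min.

Q_c = 877000 kJ/min

vapour 243→118 °C: -138.75 kJ/kg
condensation at 118 °C: -395 kJ/kg
Δh = -138.75 + -395 = -533.75 kJ/kg
Q = ṁ·Δh = 27.38 kg/s × -533.75 kJ/kg = -14614 kJ/s
|Q| = 14614 kW = 876840 kJ/min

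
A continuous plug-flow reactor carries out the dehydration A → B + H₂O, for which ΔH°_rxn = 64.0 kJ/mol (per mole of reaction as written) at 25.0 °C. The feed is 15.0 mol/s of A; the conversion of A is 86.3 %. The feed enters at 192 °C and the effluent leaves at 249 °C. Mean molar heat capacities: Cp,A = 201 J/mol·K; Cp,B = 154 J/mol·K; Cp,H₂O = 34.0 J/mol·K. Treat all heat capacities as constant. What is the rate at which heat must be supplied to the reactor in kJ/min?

Extent of reaction ξ = 0.863 × 15.0 = 12.945 mol/s
Reaction term: ξ·ΔH°_rxn = 12.945 × 64.0 = 828.48 kJ/s
Sensible, feed 192→25 °C: -503.5 kJ/s
Outlet flows (mol/s): A 2.055, B 12.945, H₂O 12.945
Sensible, products 25→249 °C: 637.66 kJ/s
Q = ΔH = 962.64 kJ/s = 962.64 kW
Heat supplied = 57758 kJ/min

Q_in = 57800 kJ/min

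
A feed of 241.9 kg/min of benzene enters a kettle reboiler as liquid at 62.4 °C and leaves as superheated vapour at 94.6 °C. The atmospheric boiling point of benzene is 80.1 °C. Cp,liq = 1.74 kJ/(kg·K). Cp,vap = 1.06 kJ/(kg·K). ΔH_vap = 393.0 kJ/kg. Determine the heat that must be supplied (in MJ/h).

Q = 6370 MJ/h

liquid 62.4→80.1 °C: 30.798 kJ/kg
vaporisation at 80.1 °C: 393 kJ/kg
vapour 80.1→94.6 °C: 15.37 kJ/kg
Δh = 30.798 + 393 + 15.37 = 439.17 kJ/kg
Q = ṁ·Δh = 241.9 kg/min × 439.17 kJ/kg = 106230 kJ/min
|Q| = 1770.6 kW = 6374.1 MJ/h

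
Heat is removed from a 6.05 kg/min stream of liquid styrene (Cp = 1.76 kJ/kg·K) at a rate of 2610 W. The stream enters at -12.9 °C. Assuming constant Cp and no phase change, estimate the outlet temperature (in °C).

Q = 2610 W = 156.6 kJ/min
ΔT = Q/(ṁ·Cp) = 156.6/(6.05×1.76) = 14.707 K
T_out = -12.9 − 14.707 = -27.607 °C

T_out = -27.6 °C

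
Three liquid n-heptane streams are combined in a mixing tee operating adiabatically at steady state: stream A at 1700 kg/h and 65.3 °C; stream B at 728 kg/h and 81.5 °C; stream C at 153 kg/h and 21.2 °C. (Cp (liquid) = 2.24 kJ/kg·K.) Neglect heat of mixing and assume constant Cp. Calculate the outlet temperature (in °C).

T_out = 67.3 °C

No heat crosses the boundary, so H_out = H_in.
T_out = Σ ṁᵢCp,ᵢTᵢ / Σ ṁᵢCp,ᵢ
      = 388830 / 5781.4 = 67.255 °C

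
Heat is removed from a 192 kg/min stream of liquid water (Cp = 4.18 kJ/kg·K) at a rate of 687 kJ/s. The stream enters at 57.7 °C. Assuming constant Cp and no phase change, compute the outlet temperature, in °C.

Q = 687 kJ/s = 41220 kJ/min
ΔT = Q/(ṁ·Cp) = 41220/(192×4.18) = 51.361 K
T_out = 57.7 − 51.361 = 6.3394 °C

T_out = 6.34 °C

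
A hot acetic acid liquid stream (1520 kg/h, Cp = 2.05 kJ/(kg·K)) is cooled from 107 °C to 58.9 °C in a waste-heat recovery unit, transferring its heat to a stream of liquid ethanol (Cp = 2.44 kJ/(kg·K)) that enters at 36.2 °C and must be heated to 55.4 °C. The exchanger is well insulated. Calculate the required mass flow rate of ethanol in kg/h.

ṁ_c = 3200 kg/h

Heat released by hot stream: Q = 1520 × 2.05 × (107 − 58.9) = 149880 kJ/h
Energy balance on cold side (adiabatic exchanger): Q = ṁ_c·Cp_c·(T_c,out − T_c,in)
ṁ_c = 149880 / [2.44 × (55.4 − 36.2)] = 3199.3 kg/h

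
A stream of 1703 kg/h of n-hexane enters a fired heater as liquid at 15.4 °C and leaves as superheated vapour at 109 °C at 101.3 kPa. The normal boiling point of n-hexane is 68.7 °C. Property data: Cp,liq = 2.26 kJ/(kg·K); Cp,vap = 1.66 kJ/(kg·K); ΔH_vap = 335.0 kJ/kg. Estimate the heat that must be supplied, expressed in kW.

liquid 15.4→68.7 °C: 120.46 kJ/kg
vaporisation at 68.7 °C: 335 kJ/kg
vapour 68.7→109 °C: 66.898 kJ/kg
Δh = 120.46 + 335 + 66.898 = 522.36 kJ/kg
Q = ṁ·Δh = 1703 kg/h × 522.36 kJ/kg = 889570 kJ/h
|Q| = 247.1 kW

Q = 247 kW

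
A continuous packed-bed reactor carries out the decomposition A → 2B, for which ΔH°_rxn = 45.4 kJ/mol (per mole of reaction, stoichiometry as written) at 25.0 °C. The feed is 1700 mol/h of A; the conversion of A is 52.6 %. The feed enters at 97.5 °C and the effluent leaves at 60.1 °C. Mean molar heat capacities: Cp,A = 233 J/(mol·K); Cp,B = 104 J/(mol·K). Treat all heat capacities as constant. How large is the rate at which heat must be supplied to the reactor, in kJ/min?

Extent of reaction ξ = 0.526 × 1700 = 894.2 mol/h
Reaction term: ξ·ΔH°_rxn = 894.2 × 45.4 = 40597 kJ/h
Sensible, feed 97.5→25 °C: -28717 kJ/h
Outlet flows (mol/h): A 805.8, B 1788.4
Sensible, products 25→60.1 °C: 13118 kJ/h
Q = ΔH = 24998 kJ/h = 6.9439 kW
Heat supplied = 416.63 kJ/min

Q_in = 417 kJ/min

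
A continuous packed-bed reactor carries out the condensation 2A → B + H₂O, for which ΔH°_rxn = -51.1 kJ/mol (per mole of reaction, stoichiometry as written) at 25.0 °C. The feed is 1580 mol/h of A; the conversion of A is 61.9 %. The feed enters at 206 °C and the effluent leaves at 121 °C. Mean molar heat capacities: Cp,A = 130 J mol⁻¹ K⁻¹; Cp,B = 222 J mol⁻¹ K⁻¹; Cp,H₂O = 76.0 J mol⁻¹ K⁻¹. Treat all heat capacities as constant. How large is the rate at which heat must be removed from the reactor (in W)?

Extent of reaction ξ = 0.619 × 1580 / 2 = 489.01 mol/h
Reaction term: ξ·ΔH°_rxn = 489.01 × -51.1 = -24988 kJ/h
Sensible, feed 206→25 °C: -37177 kJ/h
Outlet flows (mol/h): A 601.98, B 489.01, H₂O 489.01
Sensible, products 25→121 °C: 21502 kJ/h
Q = ΔH = -40664 kJ/h = -11.295 kW
Heat removed = 11295 W

Q_out = 11300 W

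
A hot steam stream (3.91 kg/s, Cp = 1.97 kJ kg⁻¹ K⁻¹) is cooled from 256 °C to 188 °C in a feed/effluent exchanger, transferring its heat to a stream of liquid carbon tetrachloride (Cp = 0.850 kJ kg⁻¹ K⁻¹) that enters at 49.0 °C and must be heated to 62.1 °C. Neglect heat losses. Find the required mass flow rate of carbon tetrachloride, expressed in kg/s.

ṁ_c = 47.0 kg/s

Heat released by hot stream: Q = 3.91 × 1.97 × (256 − 188) = 523.78 kJ/s
Energy balance on cold side (adiabatic exchanger): Q = ṁ_c·Cp_c·(T_c,out − T_c,in)
ṁ_c = 523.78 / [0.850 × (62.1 − 49.0)] = 47.039 kg/s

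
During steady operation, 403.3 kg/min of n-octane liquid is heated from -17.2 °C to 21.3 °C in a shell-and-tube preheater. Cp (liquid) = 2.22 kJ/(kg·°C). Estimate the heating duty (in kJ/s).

Q = 575 kJ/s

Q = ṁ·Cp·ΔT = 403.3 × 2.22 × (21.3 − -17.2) = 34470 kJ/min
Converting: 34470 / 60 s = 574.5 kW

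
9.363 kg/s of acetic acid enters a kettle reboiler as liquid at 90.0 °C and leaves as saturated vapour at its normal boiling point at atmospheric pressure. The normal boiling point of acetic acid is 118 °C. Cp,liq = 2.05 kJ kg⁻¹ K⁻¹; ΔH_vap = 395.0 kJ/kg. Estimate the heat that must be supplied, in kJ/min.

liquid 90.0→118 °C: 57.4 kJ/kg
vaporisation at 118 °C: 395 kJ/kg
Δh = 57.4 + 395 = 452.4 kJ/kg
Q = ṁ·Δh = 9.363 kg/s × 452.4 kJ/kg = 4235.8 kJ/s
|Q| = 4235.8 kW = 254150 kJ/min

Q = 254000 kJ/min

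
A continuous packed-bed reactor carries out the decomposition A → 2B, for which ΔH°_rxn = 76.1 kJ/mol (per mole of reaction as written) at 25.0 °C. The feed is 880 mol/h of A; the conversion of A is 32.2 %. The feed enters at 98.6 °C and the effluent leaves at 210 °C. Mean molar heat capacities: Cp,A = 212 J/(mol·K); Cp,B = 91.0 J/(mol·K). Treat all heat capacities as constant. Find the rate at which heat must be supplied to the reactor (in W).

Extent of reaction ξ = 0.322 × 880 = 283.36 mol/h
Reaction term: ξ·ΔH°_rxn = 283.36 × 76.1 = 21564 kJ/h
Sensible, feed 98.6→25 °C: -13731 kJ/h
Outlet flows (mol/h): A 596.64, B 566.72
Sensible, products 25→210 °C: 32941 kJ/h
Q = ΔH = 40774 kJ/h = 11.326 kW
Heat supplied = 11326 W

Q_in = 11300 W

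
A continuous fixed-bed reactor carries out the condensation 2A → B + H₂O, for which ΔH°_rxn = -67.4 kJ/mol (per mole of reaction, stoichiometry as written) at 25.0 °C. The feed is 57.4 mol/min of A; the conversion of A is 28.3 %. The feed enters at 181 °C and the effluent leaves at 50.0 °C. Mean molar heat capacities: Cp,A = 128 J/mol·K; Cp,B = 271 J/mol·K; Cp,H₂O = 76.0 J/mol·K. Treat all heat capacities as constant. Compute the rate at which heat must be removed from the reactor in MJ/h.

Extent of reaction ξ = 0.283 × 57.4 / 2 = 8.1221 mol/min
Reaction term: ξ·ΔH°_rxn = 8.1221 × -67.4 = -547.43 kJ/min
Sensible, feed 181→25 °C: -1146.2 kJ/min
Outlet flows (mol/min): A 41.156, B 8.1221, H₂O 8.1221
Sensible, products 25→50.0 °C: 202.16 kJ/min
Q = ΔH = -1491.4 kJ/min = -24.857 kW
Heat removed = 89.486 MJ/h

Q_out = 89.5 MJ/h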